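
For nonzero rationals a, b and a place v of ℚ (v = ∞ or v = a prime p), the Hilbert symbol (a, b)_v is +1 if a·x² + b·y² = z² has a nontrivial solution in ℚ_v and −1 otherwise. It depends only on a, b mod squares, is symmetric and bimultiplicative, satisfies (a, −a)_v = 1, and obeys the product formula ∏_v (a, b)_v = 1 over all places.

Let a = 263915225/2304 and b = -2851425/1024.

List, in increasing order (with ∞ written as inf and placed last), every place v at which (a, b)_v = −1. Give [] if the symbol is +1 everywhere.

(a, b) ≡ (215441, -12673) mod (ℚ^×)²; places V = {2, 3, 5, 7, 17, 19, 23, 29, ∞}.
(a,b)_∞: sgn(215441)=+, sgn(-12673)=−, so +1.
(a,b)_17: α=1, u≡16; β=0, v≡9 (mod 17); (16|17)=+1, (9|17)=+1; sign (−1)^0·+1^0·+1^1 = +1.
(a,b)_7: α=2, u≡1; β=0, v≡2 (mod 7); (1|7)=+1, (2|7)=+1; sign (−1)^0·+1^0·+1^2 = +1.
(a,b)_19: α=1, u≡8; β=1, v≡16 (mod 19); (8|19)=-1, (16|19)=+1; sign (−1)^1·-1^1·+1^1 = +1.
(a,b)_29: α=1, u≡25; β=1, v≡8 (mod 29); (25|29)=+1, (8|29)=-1; sign (−1)^0·+1^1·-1^1 = -1.
(a,b)_2: α=-8, β=-10; u≡1, v≡7 (mod 8); ε(u)ε(v)=0·1, αω(v)=-8·0, βω(u)=-10·0; sum ≡ 0  ⇒  +1.
(a,b)_5: α=2, u≡1; β=2, v≡2 (mod 5); (1|5)=+1, (2|5)=-1; sign (−1)^0·+1^2·-1^2 = +1.
(a,b)_23: α=1, u≡9; β=1, v≡13 (mod 23); (9|23)=+1, (13|23)=+1; sign (−1)^1·+1^1·+1^1 = -1.
(a,b)_3: α=-2, u≡2; β=2, v≡2 (mod 3); (2|3)=-1, (2|3)=-1; sign (−1)^0·-1^2·-1^-2 = +1.
|Ram(215441, -12673)| = 2, even; anisotropic at {23, 29}.

[23, 29]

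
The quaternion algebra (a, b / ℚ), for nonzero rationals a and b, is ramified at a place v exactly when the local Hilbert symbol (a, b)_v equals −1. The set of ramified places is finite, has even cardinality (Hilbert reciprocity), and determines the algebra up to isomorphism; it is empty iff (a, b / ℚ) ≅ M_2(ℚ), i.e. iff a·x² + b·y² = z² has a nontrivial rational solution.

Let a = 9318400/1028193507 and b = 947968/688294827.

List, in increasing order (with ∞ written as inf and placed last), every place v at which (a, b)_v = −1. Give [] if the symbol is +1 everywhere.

Mod squares: a ≡ 273, b ≡ 21. Check v ∈ {∞, 2, 3, 5, 7, 11, 13, 17, 23}.
v=3: a=3^-5·(≡1), b=3^-9·(≡1) mod 3; (1|3)=+1, (1|3)=+1; (−1)^{-5·-9·1}·(+1)^-9·(+1)^-5 = -1.
v=7: a=7^1·(≡2), b=7^1·(≡3) mod 7; (2|7)=+1, (3|7)=-1; (−1)^{1·1·3}·(+1)^1·(-1)^1 = +1.
v=2: v_2(a)=12, v_2(b)=8; units ≡ 1, 5 (mod 8); ε·ε+αω+βω = 0·0+12·1+8·0 ≡ 0  ⇒  (a,b)_2 = +1.
v=17: a=17^-2·(≡1), b=17^-2·(≡9) mod 17; (1|17)=+1, (9|17)=+1; (−1)^{-2·-2·8}·(+1)^-2·(+1)^-2 = +1.
v=13: a=13^1·(≡2), b=13^0·(≡5) mod 13; (2|13)=-1, (5|13)=-1; (−1)^{1·0·6}·(-1)^0·(-1)^1 = -1.
v=23: a=23^0·(≡15), b=23^2·(≡21) mod 23; (15|23)=-1, (21|23)=-1; (−1)^{0·2·11}·(-1)^2·(-1)^0 = +1.
v=5: a=5^2·(≡3), b=5^0·(≡4) mod 5; (3|5)=-1, (4|5)=+1; (−1)^{2·0·2}·(-1)^0·(+1)^2 = +1.
v=∞: 273 > 0 and 21 > 0  ⇒  (a,b)_∞ = +1.
v=11: a=11^-4·(≡1), b=11^-2·(≡10) mod 11; (1|11)=+1, (10|11)=-1; (−1)^{-4·-2·5}·(+1)^-2·(-1)^-4 = +1.
Ram(273, 21) = {3, 13}; no ℚ_3-point on the conic.

[3, 13]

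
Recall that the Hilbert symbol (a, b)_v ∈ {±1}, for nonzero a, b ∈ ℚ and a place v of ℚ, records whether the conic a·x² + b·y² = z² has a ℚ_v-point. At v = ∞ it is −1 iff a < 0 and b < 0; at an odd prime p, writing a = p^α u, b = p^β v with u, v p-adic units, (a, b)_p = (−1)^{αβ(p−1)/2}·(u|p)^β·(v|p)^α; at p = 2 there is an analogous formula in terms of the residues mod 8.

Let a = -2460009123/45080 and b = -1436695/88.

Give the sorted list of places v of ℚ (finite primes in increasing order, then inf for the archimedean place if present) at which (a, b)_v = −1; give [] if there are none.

[11, 13, 17, inf]

Mod squares: a ≡ -43010, b ≡ -32890. Check v ∈ {∞, 2, 3, 5, 7, 11, 13, 17, 23, 31}.
v=5: a=5^-1·(≡2), b=5^1·(≡2) mod 5; (2|5)=-1, (2|5)=-1; (−1)^{-1·1·2}·(-1)^1·(-1)^-1 = +1.
v=2: v_2(a)=-3, v_2(b)=-3; units ≡ 7, 3 (mod 8); ε·ε+αω+βω = 1·1+-3·1+-3·0 ≡ 0  ⇒  (a,b)_2 = +1.
v=7: a=7^-2·(≡3), b=7^0·(≡5) mod 7; (3|7)=-1, (5|7)=-1; (−1)^{-2·0·3}·(-1)^0·(-1)^-2 = +1.
v=23: a=23^-1·(≡12), b=23^1·(≡5) mod 23; (12|23)=+1, (5|23)=-1; (−1)^{-1·1·11}·(+1)^1·(-1)^-1 = +1.
v=13: a=13^2·(≡6), b=13^1·(≡5) mod 13; (6|13)=-1, (5|13)=-1; (−1)^{2·1·6}·(-1)^1·(-1)^2 = -1.
v=31: a=31^2·(≡28), b=31^2·(≡20) mod 31; (28|31)=+1, (20|31)=+1; (−1)^{2·2·15}·(+1)^2·(+1)^2 = +1.
v=3: a=3^4·(≡1), b=3^0·(≡2) mod 3; (1|3)=+1, (2|3)=-1; (−1)^{4·0·1}·(+1)^0·(-1)^4 = +1.
v=∞: -43010 < 0 and -32890 < 0  ⇒  (a,b)_∞ = -1.
v=11: a=11^1·(≡6), b=11^-1·(≡6) mod 11; (6|11)=-1, (6|11)=-1; (−1)^{1·-1·5}·(-1)^-1·(-1)^1 = -1.
v=17: a=17^1·(≡14), b=17^0·(≡3) mod 17; (14|17)=-1, (3|17)=-1; (−1)^{1·0·8}·(-1)^0·(-1)^1 = -1.
|Ram(-43010, -32890)| = 4, even; anisotropic at {11, 13, 17, ∞}.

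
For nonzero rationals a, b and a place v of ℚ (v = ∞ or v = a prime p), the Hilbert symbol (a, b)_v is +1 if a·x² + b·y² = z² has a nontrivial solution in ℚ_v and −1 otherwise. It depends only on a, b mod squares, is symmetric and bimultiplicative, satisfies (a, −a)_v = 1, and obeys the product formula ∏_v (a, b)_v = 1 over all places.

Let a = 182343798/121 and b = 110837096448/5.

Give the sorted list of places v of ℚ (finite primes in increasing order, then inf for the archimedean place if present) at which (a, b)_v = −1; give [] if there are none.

Mod squares: a ≡ 45942, b ≡ 390. Check v ∈ {∞, 2, 3, 5, 7, 11, 13, 19, 31}.
v=13: a=13^1·(≡11), b=13^1·(≡1) mod 13; (11|13)=-1, (1|13)=+1; (−1)^{1·1·6}·(-1)^1·(+1)^1 = -1.
v=11: a=11^-2·(≡10), b=11^0·(≡9) mod 11; (10|11)=-1, (9|11)=+1; (−1)^{-2·0·5}·(-1)^0·(+1)^-2 = +1.
v=19: a=19^1·(≡4), b=19^2·(≡18) mod 19; (4|19)=+1, (18|19)=-1; (−1)^{1·2·9}·(+1)^2·(-1)^1 = -1.
v=3: a=3^5·(≡2), b=3^1·(≡1) mod 3; (2|3)=-1, (1|3)=+1; (−1)^{5·1·1}·(-1)^1·(+1)^5 = +1.
v=7: a=7^2·(≡2), b=7^0·(≡3) mod 7; (2|7)=+1, (3|7)=-1; (−1)^{2·0·3}·(+1)^0·(-1)^2 = +1.
v=5: a=5^0·(≡3), b=5^-1·(≡3) mod 5; (3|5)=-1, (3|5)=-1; (−1)^{0·-1·2}·(-1)^-1·(-1)^0 = -1.
v=∞: 45942 > 0 and 390 > 0  ⇒  (a,b)_∞ = +1.
v=2: v_2(a)=1, v_2(b)=13; units ≡ 3, 3 (mod 8); ε·ε+αω+βω = 1·1+1·1+13·1 ≡ 1  ⇒  (a,b)_2 = -1.
v=31: a=31^1·(≡2), b=31^2·(≡8) mod 31; (2|31)=+1, (8|31)=+1; (−1)^{1·2·15}·(+1)^2·(+1)^1 = +1.
(45942, 390 / ℚ) ramifies at {2, 5, 13, 19}: a division algebra.

[2, 5, 13, 19]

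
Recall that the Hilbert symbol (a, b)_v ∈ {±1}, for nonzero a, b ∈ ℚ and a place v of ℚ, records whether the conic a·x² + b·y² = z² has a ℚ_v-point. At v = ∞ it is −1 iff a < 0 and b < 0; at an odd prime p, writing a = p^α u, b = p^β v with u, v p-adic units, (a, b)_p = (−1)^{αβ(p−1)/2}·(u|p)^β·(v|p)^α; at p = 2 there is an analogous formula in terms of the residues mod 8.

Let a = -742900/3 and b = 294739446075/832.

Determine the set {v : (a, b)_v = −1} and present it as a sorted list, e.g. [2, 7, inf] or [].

[3, 13, 17, 37]

(a, b) ≡ (-22287, 630591) mod (ℚ^×)²; places V = {2, 3, 5, 13, 17, 19, 23, 29, 37, ∞}.
(a,b)_3: α=-1, u≡2; β=1, v≡2 (mod 3); (2|3)=-1, (2|3)=-1; sign (−1)^1·-1^1·-1^-1 = -1.
(a,b)_∞: sgn(-22287)=−, sgn(630591)=+, so +1.
(a,b)_37: α=0, u≡20; β=1, v≡18 (mod 37); (20|37)=-1, (18|37)=-1; sign (−1)^0·-1^1·-1^0 = -1.
(a,b)_29: α=0, u≡17; β=2, v≡27 (mod 29); (17|29)=-1, (27|29)=-1; sign (−1)^0·-1^2·-1^0 = +1.
(a,b)_13: α=0, u≡8; β=-1, v≡4 (mod 13); (8|13)=-1, (4|13)=+1; sign (−1)^0·-1^-1·+1^0 = -1.
(a,b)_5: α=2, u≡3; β=2, v≡4 (mod 5); (3|5)=-1, (4|5)=+1; sign (−1)^0·-1^2·+1^2 = +1.
(a,b)_2: α=2, β=-6; u≡1, v≡7 (mod 8); ε(u)ε(v)=0·1, αω(v)=2·0, βω(u)=-6·0; sum ≡ 0  ⇒  +1.
(a,b)_17: α=1, u≡8; β=2, v≡7 (mod 17); (8|17)=+1, (7|17)=-1; sign (−1)^0·+1^2·-1^1 = -1.
(a,b)_19: α=1, u≡7; β=1, v≡18 (mod 19); (7|19)=+1, (18|19)=-1; sign (−1)^1·+1^1·-1^1 = +1.
(a,b)_23: α=1, u≡5; β=1, v≡18 (mod 23); (5|23)=-1, (18|23)=+1; sign (−1)^1·-1^1·+1^1 = +1.
|Ram(-22287, 630591)| = 4, even; anisotropic at {3, 13, 17, 37}.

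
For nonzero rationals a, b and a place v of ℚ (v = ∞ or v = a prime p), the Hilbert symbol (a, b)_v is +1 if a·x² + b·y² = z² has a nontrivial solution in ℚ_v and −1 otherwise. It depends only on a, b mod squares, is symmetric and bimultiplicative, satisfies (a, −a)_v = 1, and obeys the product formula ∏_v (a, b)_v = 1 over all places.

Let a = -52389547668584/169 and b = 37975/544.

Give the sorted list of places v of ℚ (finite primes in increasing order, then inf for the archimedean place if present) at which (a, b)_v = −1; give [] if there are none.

[17, 43]

(a, b) ≡ (-2666, 1054) mod (ℚ^×)²; places V = {2, 5, 7, 13, 17, 19, 31, 43, ∞}.
(a,b)_2: α=3, β=-5; u≡3, v≡7 (mod 8); ε(u)ε(v)=1·1, αω(v)=3·0, βω(u)=-5·1; sum ≡ 0  ⇒  +1.
(a,b)_17: α=2, u≡14; β=-1, v≡10 (mod 17); (14|17)=-1, (10|17)=-1; sign (−1)^0·-1^-1·-1^2 = -1.
(a,b)_19: α=2, u≡13; β=0, v≡9 (mod 19); (13|19)=-1, (9|19)=+1; sign (−1)^0·-1^0·+1^2 = +1.
(a,b)_43: α=1, u≡11; β=0, v≡34 (mod 43); (11|43)=+1, (34|43)=-1; sign (−1)^0·+1^0·-1^1 = -1.
(a,b)_13: α=-2, u≡4; β=0, v≡12 (mod 13); (4|13)=+1, (12|13)=+1; sign (−1)^0·+1^0·+1^-2 = +1.
(a,b)_5: α=0, u≡4; β=2, v≡1 (mod 5); (4|5)=+1, (1|5)=+1; sign (−1)^0·+1^2·+1^0 = +1.
(a,b)_∞: sgn(-2666)=−, sgn(1054)=+, so +1.
(a,b)_31: α=3, u≡8; β=1, v≡21 (mod 31); (8|31)=+1, (21|31)=-1; sign (−1)^1·+1^1·-1^3 = +1.
(a,b)_7: α=2, u≡1; β=2, v≡1 (mod 7); (1|7)=+1, (1|7)=+1; sign (−1)^0·+1^2·+1^2 = +1.
(-2666, 1054 / ℚ) ramifies at {17, 43}: a division algebra.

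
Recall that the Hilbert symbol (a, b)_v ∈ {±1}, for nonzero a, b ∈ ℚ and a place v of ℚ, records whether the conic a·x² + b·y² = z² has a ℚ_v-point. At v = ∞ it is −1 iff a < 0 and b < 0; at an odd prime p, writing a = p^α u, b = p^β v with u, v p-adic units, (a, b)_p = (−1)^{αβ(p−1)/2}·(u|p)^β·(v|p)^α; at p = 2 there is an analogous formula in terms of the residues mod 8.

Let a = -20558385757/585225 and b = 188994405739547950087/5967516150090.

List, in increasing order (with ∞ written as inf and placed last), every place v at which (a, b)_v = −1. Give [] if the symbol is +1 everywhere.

[5, 13]

(a, b) ≡ (-13, 70) mod (ℚ^×)²; places V = {2, 3, 5, 7, 11, 13, 17, 19, 23, ∞}.
(a,b)_13: α=3, u≡9; β=4, v≡6 (mod 13); (9|13)=+1, (6|13)=-1; sign (−1)^0·+1^4·-1^3 = -1.
(a,b)_2: α=0, β=-1; u≡3, v≡3 (mod 8); ε(u)ε(v)=1·1, αω(v)=0·1, βω(u)=-1·1; sum ≡ 0  ⇒  +1.
(a,b)_7: α=2, u≡4; β=3, v≡6 (mod 7); (4|7)=+1, (6|7)=-1; sign (−1)^0·+1^3·-1^2 = +1.
(a,b)_11: α=0, u≡1; β=-2, v≡9 (mod 11); (1|11)=+1, (9|11)=+1; sign (−1)^0·+1^-2·+1^0 = +1.
(a,b)_3: α=-4, u≡2; β=-10, v≡1 (mod 3); (2|3)=-1, (1|3)=+1; sign (−1)^0·-1^-10·+1^-4 = +1.
(a,b)_23: α=2, u≡7; β=6, v≡16 (mod 23); (7|23)=-1, (16|23)=+1; sign (−1)^0·-1^6·+1^2 = +1.
(a,b)_5: α=-2, u≡2; β=-1, v≡4 (mod 5); (2|5)=-1, (4|5)=+1; sign (−1)^0·-1^-1·+1^-2 = -1.
(a,b)_∞: sgn(-13)=−, sgn(70)=+, so +1.
(a,b)_17: α=-2, u≡15; β=-4, v≡16 (mod 17); (15|17)=+1, (16|17)=+1; sign (−1)^0·+1^-4·+1^-2 = +1.
(a,b)_19: α=2, u≡9; β=4, v≡2 (mod 19); (9|19)=+1, (2|19)=-1; sign (−1)^0·+1^4·-1^2 = +1.
(-13, 70 / ℚ) ramifies at {5, 13}: a division algebra.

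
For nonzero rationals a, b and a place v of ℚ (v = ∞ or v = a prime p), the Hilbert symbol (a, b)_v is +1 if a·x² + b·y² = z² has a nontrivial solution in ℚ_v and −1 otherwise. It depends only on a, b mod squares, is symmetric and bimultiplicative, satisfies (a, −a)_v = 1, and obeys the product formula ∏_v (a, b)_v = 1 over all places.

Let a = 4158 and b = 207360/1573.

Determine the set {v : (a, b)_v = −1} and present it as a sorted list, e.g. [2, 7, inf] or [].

[5, 13]

(a, b) ≡ (462, 130) mod (ℚ^×)²; places V = {2, 3, 5, 7, 11, 13, ∞}.
(a,b)_7: α=1, u≡6; β=0, v≡4 (mod 7); (6|7)=-1, (4|7)=+1; sign (−1)^0·-1^0·+1^1 = +1.
(a,b)_∞: sgn(462)=+, sgn(130)=+, so +1.
(a,b)_11: α=1, u≡4; β=-2, v≡5 (mod 11); (4|11)=+1, (5|11)=+1; sign (−1)^0·+1^-2·+1^1 = +1.
(a,b)_3: α=3, u≡1; β=4, v≡1 (mod 3); (1|3)=+1, (1|3)=+1; sign (−1)^0·+1^4·+1^3 = +1.
(a,b)_13: α=0, u≡11; β=-1, v≡9 (mod 13); (11|13)=-1, (9|13)=+1; sign (−1)^0·-1^-1·+1^0 = -1.
(a,b)_5: α=0, u≡3; β=1, v≡4 (mod 5); (3|5)=-1, (4|5)=+1; sign (−1)^0·-1^1·+1^0 = -1.
(a,b)_2: α=1, β=9; u≡7, v≡1 (mod 8); ε(u)ε(v)=1·0, αω(v)=1·0, βω(u)=9·0; sum ≡ 0  ⇒  +1.
Ram(462, 130) = {5, 13}; no ℚ_5-point on the conic.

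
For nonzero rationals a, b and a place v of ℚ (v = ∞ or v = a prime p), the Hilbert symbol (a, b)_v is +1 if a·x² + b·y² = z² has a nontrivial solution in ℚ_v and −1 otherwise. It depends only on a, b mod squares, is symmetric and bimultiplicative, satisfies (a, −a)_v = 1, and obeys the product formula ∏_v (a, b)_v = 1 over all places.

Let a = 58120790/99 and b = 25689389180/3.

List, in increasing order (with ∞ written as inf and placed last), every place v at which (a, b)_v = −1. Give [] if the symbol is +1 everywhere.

(a, b) ≡ (13090, 1365) mod (ℚ^×)²; places V = {2, 3, 5, 7, 11, 13, 17, ∞}.
(a,b)_5: α=1, u≡2; β=1, v≡2 (mod 5); (2|5)=-1, (2|5)=-1; sign (−1)^0·-1^1·-1^1 = +1.
(a,b)_7: α=1, u≡4; β=1, v≡6 (mod 7); (4|7)=+1, (6|7)=-1; sign (−1)^1·+1^1·-1^1 = +1.
(a,b)_13: α=2, u≡1; β=3, v≡4 (mod 13); (1|13)=+1, (4|13)=+1; sign (−1)^0·+1^3·+1^2 = +1.
(a,b)_∞: sgn(13090)=+, sgn(1365)=+, so +1.
(a,b)_3: α=-2, u≡1; β=-1, v≡2 (mod 3); (1|3)=+1, (2|3)=-1; sign (−1)^0·+1^-1·-1^-2 = +1.
(a,b)_17: α=3, u≡12; β=4, v≡11 (mod 17); (12|17)=-1, (11|17)=-1; sign (−1)^0·-1^4·-1^3 = -1.
(a,b)_11: α=-1, u≡10; β=0, v≡5 (mod 11); (10|11)=-1, (5|11)=+1; sign (−1)^0·-1^0·+1^-1 = +1.
(a,b)_2: α=1, β=2; u≡1, v≡5 (mod 8); ε(u)ε(v)=0·0, αω(v)=1·1, βω(u)=2·0; sum ≡ 1  ⇒  -1.
Ram(13090, 1365) = {2, 17}; no ℚ_2-point on the conic.

[2, 17]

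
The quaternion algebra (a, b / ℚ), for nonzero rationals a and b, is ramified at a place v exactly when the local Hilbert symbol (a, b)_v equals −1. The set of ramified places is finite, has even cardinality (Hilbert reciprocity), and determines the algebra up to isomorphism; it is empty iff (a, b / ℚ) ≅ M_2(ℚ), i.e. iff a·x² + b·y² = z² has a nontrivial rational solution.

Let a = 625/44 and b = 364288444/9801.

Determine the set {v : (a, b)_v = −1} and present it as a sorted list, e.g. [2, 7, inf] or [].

Mod squares: a ≡ 11, b ≡ 172159. Check v ∈ {∞, 2, 3, 5, 11, 13, 17, 19, 23, 41}.
v=13: a=13^0·(≡8), b=13^1·(≡1) mod 13; (8|13)=-1, (1|13)=+1; (−1)^{0·1·6}·(-1)^1·(+1)^0 = -1.
v=3: a=3^0·(≡2), b=3^-4·(≡1) mod 3; (2|3)=-1, (1|3)=+1; (−1)^{0·-4·1}·(-1)^-4·(+1)^0 = +1.
v=23: a=23^0·(≡21), b=23^2·(≡13) mod 23; (21|23)=-1, (13|23)=+1; (−1)^{0·2·11}·(-1)^2·(+1)^0 = +1.
v=11: a=11^-1·(≡5), b=11^-2·(≡9) mod 11; (5|11)=+1, (9|11)=+1; (−1)^{-1·-2·5}·(+1)^-2·(+1)^-1 = +1.
v=17: a=17^0·(≡3), b=17^1·(≡5) mod 17; (3|17)=-1, (5|17)=-1; (−1)^{0·1·8}·(-1)^1·(-1)^0 = -1.
v=19: a=19^0·(≡6), b=19^1·(≡11) mod 19; (6|19)=+1, (11|19)=+1; (−1)^{0·1·9}·(+1)^1·(+1)^0 = +1.
v=2: v_2(a)=-2, v_2(b)=2; units ≡ 3, 7 (mod 8); ε·ε+αω+βω = 1·1+-2·0+2·1 ≡ 1  ⇒  (a,b)_2 = -1.
v=∞: 11 > 0 and 172159 > 0  ⇒  (a,b)_∞ = +1.
v=5: a=5^4·(≡4), b=5^0·(≡4) mod 5; (4|5)=+1, (4|5)=+1; (−1)^{4·0·2}·(+1)^0·(+1)^4 = +1.
v=41: a=41^0·(≡17), b=41^1·(≡28) mod 41; (17|41)=-1, (28|41)=-1; (−1)^{0·1·20}·(-1)^1·(-1)^0 = -1.
|Ram(11, 172159)| = 4, even; anisotropic at {2, 13, 17, 41}.

[2, 13, 17, 41]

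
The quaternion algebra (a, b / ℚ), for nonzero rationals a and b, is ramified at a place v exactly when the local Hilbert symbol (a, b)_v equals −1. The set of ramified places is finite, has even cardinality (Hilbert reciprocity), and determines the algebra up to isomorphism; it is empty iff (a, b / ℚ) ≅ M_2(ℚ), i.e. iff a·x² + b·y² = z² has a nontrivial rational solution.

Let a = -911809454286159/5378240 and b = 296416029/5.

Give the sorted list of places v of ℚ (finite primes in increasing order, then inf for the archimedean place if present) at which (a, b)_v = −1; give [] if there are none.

Mod squares: a ≡ -1365, b ≡ 105. Check v ∈ {∞, 2, 3, 5, 7, 11, 13, 17}.
v=5: a=5^-1·(≡2), b=5^-1·(≡4) mod 5; (2|5)=-1, (4|5)=+1; (−1)^{-1·-1·2}·(-1)^-1·(+1)^-1 = -1.
v=11: a=11^2·(≡2), b=11^0·(≡6) mod 11; (2|11)=-1, (6|11)=-1; (−1)^{2·0·5}·(-1)^0·(-1)^2 = +1.
v=∞: -1365 < 0 and 105 > 0  ⇒  (a,b)_∞ = +1.
v=3: a=3^5·(≡1), b=3^1·(≡2) mod 3; (1|3)=+1, (2|3)=-1; (−1)^{5·1·1}·(+1)^1·(-1)^5 = +1.
v=17: a=17^4·(≡6), b=17^4·(≡6) mod 17; (6|17)=-1, (6|17)=-1; (−1)^{4·4·8}·(-1)^4·(-1)^4 = +1.
v=2: v_2(a)=-6, v_2(b)=0; units ≡ 3, 1 (mod 8); ε·ε+αω+βω = 1·0+-6·0+0·1 ≡ 0  ⇒  (a,b)_2 = +1.
v=13: a=13^5·(≡4), b=13^2·(≡4) mod 13; (4|13)=+1, (4|13)=+1; (−1)^{5·2·6}·(+1)^2·(+1)^5 = +1.
v=7: a=7^-5·(≡1), b=7^1·(≡1) mod 7; (1|7)=+1, (1|7)=+1; (−1)^{-5·1·3}·(+1)^1·(+1)^-5 = -1.
(-1365, 105 / ℚ) ramifies at {5, 7}: a division algebra.

[5, 7]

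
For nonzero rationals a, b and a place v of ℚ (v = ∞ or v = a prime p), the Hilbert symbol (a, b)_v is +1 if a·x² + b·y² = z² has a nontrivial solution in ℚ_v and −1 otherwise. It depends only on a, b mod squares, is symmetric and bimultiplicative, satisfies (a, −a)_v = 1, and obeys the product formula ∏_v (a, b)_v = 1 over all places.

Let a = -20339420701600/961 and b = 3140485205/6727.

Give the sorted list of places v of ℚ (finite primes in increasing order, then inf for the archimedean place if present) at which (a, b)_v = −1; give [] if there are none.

(a, b) ≡ (-5434, 115115) mod (ℚ^×)²; places V = {2, 5, 7, 11, 13, 19, 23, 31, ∞}.
(a,b)_5: α=2, u≡1; β=1, v≡3 (mod 5); (1|5)=+1, (3|5)=-1; sign (−1)^0·+1^1·-1^2 = +1.
(a,b)_∞: sgn(-5434)=−, sgn(115115)=+, so +1.
(a,b)_31: α=-2, u≡3; β=-2, v≡6 (mod 31); (3|31)=-1, (6|31)=-1; sign (−1)^0·-1^-2·-1^-2 = +1.
(a,b)_13: α=1, u≡8; β=1, v≡8 (mod 13); (8|13)=-1, (8|13)=-1; sign (−1)^0·-1^1·-1^1 = +1.
(a,b)_7: α=2, u≡5; β=-1, v≡2 (mod 7); (5|7)=-1, (2|7)=+1; sign (−1)^0·-1^-1·+1^2 = -1.
(a,b)_2: α=5, β=0; u≡3, v≡3 (mod 8); ε(u)ε(v)=1·1, αω(v)=5·1, βω(u)=0·1; sum ≡ 0  ⇒  +1.
(a,b)_11: α=1, u≡1; β=1, v≡4 (mod 11); (1|11)=+1, (4|11)=+1; sign (−1)^1·+1^1·+1^1 = -1.
(a,b)_23: α=2, u≡17; β=3, v≡5 (mod 23); (17|23)=-1, (5|23)=-1; sign (−1)^0·-1^3·-1^2 = -1.
(a,b)_19: α=3, u≡3; β=2, v≡8 (mod 19); (3|19)=-1, (8|19)=-1; sign (−1)^0·-1^2·-1^3 = -1.
(-5434, 115115 / ℚ) ramifies at {7, 11, 19, 23}: a division algebra.

[7, 11, 19, 23]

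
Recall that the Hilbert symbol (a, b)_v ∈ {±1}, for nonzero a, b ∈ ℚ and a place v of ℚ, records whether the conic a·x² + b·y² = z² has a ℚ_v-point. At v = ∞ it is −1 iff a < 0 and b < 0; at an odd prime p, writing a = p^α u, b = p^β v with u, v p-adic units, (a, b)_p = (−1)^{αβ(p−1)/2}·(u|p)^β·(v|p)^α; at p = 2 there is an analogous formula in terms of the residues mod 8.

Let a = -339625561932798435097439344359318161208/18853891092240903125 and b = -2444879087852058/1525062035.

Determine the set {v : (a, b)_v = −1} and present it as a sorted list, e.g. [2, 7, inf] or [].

(a, b) ≡ (-24310, -30030) mod (ℚ^×)²; places V = {2, 3, 5, 7, 11, 13, 17, 23, 29, 41, 59, ∞}.
(a,b)_41: α=-6, u≡19; β=-2, v≡20 (mod 41); (19|41)=-1, (20|41)=+1; sign (−1)^0·-1^-2·+1^-6 = +1.
(a,b)_59: α=6, u≡53; β=2, v≡49 (mod 59); (53|59)=+1, (49|59)=+1; sign (−1)^0·+1^2·+1^6 = +1.
(a,b)_11: α=7, u≡1; β=3, v≡9 (mod 11); (1|11)=+1, (9|11)=+1; sign (−1)^1·+1^3·+1^7 = -1.
(a,b)_5: α=-5, u≡3; β=-1, v≡1 (mod 5); (3|5)=-1, (1|5)=+1; sign (−1)^0·-1^-1·+1^-5 = -1.
(a,b)_17: α=7, u≡2; β=4, v≡2 (mod 17); (2|17)=+1, (2|17)=+1; sign (−1)^0·+1^4·+1^7 = +1.
(a,b)_3: α=4, u≡2; β=5, v≡1 (mod 3); (2|3)=-1, (1|3)=+1; sign (−1)^0·-1^5·+1^4 = -1.
(a,b)_∞: sgn(-24310)=−, sgn(-30030)=−, so -1.
(a,b)_29: α=4, u≡3; β=0, v≡17 (mod 29); (3|29)=-1, (17|29)=-1; sign (−1)^0·-1^0·-1^4 = +1.
(a,b)_2: α=3, β=1; u≡5, v≡1 (mod 8); ε(u)ε(v)=0·0, αω(v)=3·0, βω(u)=1·1; sum ≡ 1  ⇒  -1.
(a,b)_23: α=-2, u≡6; β=-2, v≡12 (mod 23); (6|23)=+1, (12|23)=+1; sign (−1)^0·+1^-2·+1^-2 = +1.
(a,b)_13: α=3, u≡11; β=1, v≡4 (mod 13); (11|13)=-1, (4|13)=+1; sign (−1)^0·-1^1·+1^3 = -1.
(a,b)_7: α=-4, u≡4; β=-3, v≡4 (mod 7); (4|7)=+1, (4|7)=+1; sign (−1)^0·+1^-3·+1^-4 = +1.
|Ram(-24310, -30030)| = 6, even; anisotropic at {2, 3, 5, 11, 13, ∞}.

[2, 3, 5, 11, 13, inf]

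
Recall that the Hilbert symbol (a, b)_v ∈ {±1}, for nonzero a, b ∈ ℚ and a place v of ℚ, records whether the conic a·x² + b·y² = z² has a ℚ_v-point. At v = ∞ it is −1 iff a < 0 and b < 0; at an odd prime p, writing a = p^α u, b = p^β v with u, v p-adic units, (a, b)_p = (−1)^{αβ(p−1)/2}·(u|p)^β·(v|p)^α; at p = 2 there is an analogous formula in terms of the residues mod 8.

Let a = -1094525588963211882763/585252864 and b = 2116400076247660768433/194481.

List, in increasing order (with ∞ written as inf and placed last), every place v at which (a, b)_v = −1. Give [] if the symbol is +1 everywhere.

[23, 47]

(a, b) ≡ (-1363, 7337) mod (ℚ^×)²; places V = {2, 3, 7, 11, 13, 17, 23, 29, 31, 47, ∞}.
(a,b)_47: α=3, u≡37; β=4, v≡43 (mod 47); (37|47)=+1, (43|47)=-1; sign (−1)^0·+1^4·-1^3 = -1.
(a,b)_13: α=2, u≡6; β=0, v≡11 (mod 13); (6|13)=-1, (11|13)=-1; sign (−1)^0·-1^0·-1^2 = +1.
(a,b)_23: α=2, u≡5; β=3, v≡15 (mod 23); (5|23)=-1, (15|23)=-1; sign (−1)^0·-1^3·-1^2 = -1.
(a,b)_2: α=-14, β=0; u≡5, v≡1 (mod 8); ε(u)ε(v)=0·0, αω(v)=-14·0, βω(u)=0·1; sum ≡ 0  ⇒  +1.
(a,b)_31: α=2, u≡16; β=4, v≡17 (mod 31); (16|31)=+1, (17|31)=-1; sign (−1)^0·+1^4·-1^2 = +1.
(a,b)_7: α=-2, u≡2; β=-4, v≡2 (mod 7); (2|7)=+1, (2|7)=+1; sign (−1)^0·+1^-4·+1^-2 = +1.
(a,b)_29: α=1, u≡8; β=1, v≡8 (mod 29); (8|29)=-1, (8|29)=-1; sign (−1)^0·-1^1·-1^1 = +1.
(a,b)_17: α=2, u≡5; β=0, v≡10 (mod 17); (5|17)=-1, (10|17)=-1; sign (−1)^0·-1^0·-1^2 = +1.
(a,b)_3: α=-6, u≡2; β=-4, v≡2 (mod 3); (2|3)=-1, (2|3)=-1; sign (−1)^0·-1^-4·-1^-6 = +1.
(a,b)_∞: sgn(-1363)=−, sgn(7337)=+, so +1.
(a,b)_11: α=4, u≡4; β=3, v≡8 (mod 11); (4|11)=+1, (8|11)=-1; sign (−1)^0·+1^3·-1^4 = +1.
|Ram(-1363, 7337)| = 2, even; anisotropic at {23, 47}.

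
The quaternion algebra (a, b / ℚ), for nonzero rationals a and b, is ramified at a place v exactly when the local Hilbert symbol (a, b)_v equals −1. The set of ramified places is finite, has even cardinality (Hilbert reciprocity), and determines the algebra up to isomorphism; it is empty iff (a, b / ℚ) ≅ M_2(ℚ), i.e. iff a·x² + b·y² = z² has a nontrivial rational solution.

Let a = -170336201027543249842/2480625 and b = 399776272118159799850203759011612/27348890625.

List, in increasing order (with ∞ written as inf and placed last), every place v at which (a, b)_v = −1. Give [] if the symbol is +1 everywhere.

[2, 13, 19, 29]

(a, b) ≡ (-32338, 599807) mod (ℚ^×)²; places V = {2, 3, 5, 7, 11, 13, 19, 23, 29, 37, 43, ∞}.
(a,b)_13: α=2, u≡5; β=3, v≡6 (mod 13); (5|13)=-1, (6|13)=-1; sign (−1)^0·-1^3·-1^2 = -1.
(a,b)_37: α=3, u≡13; β=5, v≡2 (mod 37); (13|37)=-1, (2|37)=-1; sign (−1)^0·-1^5·-1^3 = +1.
(a,b)_7: α=-2, u≡4; β=-4, v≡3 (mod 7); (4|7)=+1, (3|7)=-1; sign (−1)^0·+1^-4·-1^-2 = +1.
(a,b)_2: α=1, β=2; u≡7, v≡7 (mod 8); ε(u)ε(v)=1·1, αω(v)=1·0, βω(u)=2·0; sum ≡ 1  ⇒  -1.
(a,b)_19: α=1, u≡10; β=2, v≡8 (mod 19); (10|19)=-1, (8|19)=-1; sign (−1)^0·-1^2·-1^1 = -1.
(a,b)_3: α=-4, u≡2; β=-6, v≡2 (mod 3); (2|3)=-1, (2|3)=-1; sign (−1)^0·-1^-6·-1^-4 = +1.
(a,b)_11: α=4, u≡6; β=6, v≡7 (mod 11); (6|11)=-1, (7|11)=-1; sign (−1)^0·-1^6·-1^4 = +1.
(a,b)_23: α=1, u≡17; β=2, v≡3 (mod 23); (17|23)=-1, (3|23)=+1; sign (−1)^0·-1^2·+1^1 = +1.
(a,b)_29: α=2, u≡15; β=3, v≡20 (mod 29); (15|29)=-1, (20|29)=+1; sign (−1)^0·-1^3·+1^2 = -1.
(a,b)_5: α=-4, u≡2; β=-6, v≡3 (mod 5); (2|5)=-1, (3|5)=-1; sign (−1)^0·-1^-6·-1^-4 = +1.
(a,b)_43: α=2, u≡6; β=3, v≡10 (mod 43); (6|43)=+1, (10|43)=+1; sign (−1)^0·+1^3·+1^2 = +1.
(a,b)_∞: sgn(-32338)=−, sgn(599807)=+, so +1.
Ram(-32338, 599807) = {2, 13, 19, 29}; no ℚ_2-point on the conic.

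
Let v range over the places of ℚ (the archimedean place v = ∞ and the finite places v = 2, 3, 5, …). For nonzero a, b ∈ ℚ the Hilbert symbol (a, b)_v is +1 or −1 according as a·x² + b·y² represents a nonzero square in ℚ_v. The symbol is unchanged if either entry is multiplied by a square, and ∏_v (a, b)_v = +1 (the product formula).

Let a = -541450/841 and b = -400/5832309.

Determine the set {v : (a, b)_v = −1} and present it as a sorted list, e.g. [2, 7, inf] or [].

[3, 7, 13, inf]

(a, b) ≡ (-442, -21) mod (ℚ^×)²; places V = {2, 3, 5, 7, 13, 17, 29, 31, ∞}.
(a,b)_31: α=0, u≡30; β=-2, v≡4 (mod 31); (30|31)=-1, (4|31)=+1; sign (−1)^0·-1^-2·+1^0 = +1.
(a,b)_2: α=1, β=4; u≡3, v≡3 (mod 8); ε(u)ε(v)=1·1, αω(v)=1·1, βω(u)=4·1; sum ≡ 0  ⇒  +1.
(a,b)_5: α=2, u≡2; β=2, v≡1 (mod 5); (2|5)=-1, (1|5)=+1; sign (−1)^0·-1^2·+1^2 = +1.
(a,b)_3: α=0, u≡2; β=-1, v≡2 (mod 3); (2|3)=-1, (2|3)=-1; sign (−1)^0·-1^-1·-1^0 = -1.
(a,b)_13: α=1, u≡6; β=0, v≡8 (mod 13); (6|13)=-1, (8|13)=-1; sign (−1)^0·-1^0·-1^1 = -1.
(a,b)_17: α=1, u≡1; β=-2, v≡4 (mod 17); (1|17)=+1, (4|17)=+1; sign (−1)^0·+1^-2·+1^1 = +1.
(a,b)_29: α=-2, u≡9; β=0, v≡2 (mod 29); (9|29)=+1, (2|29)=-1; sign (−1)^0·+1^0·-1^-2 = +1.
(a,b)_7: α=2, u≡3; β=-1, v≡4 (mod 7); (3|7)=-1, (4|7)=+1; sign (−1)^0·-1^-1·+1^2 = -1.
(a,b)_∞: sgn(-442)=−, sgn(-21)=−, so -1.
Ram(-442, -21) = {3, 7, 13, ∞}; no ℚ_3-point on the conic.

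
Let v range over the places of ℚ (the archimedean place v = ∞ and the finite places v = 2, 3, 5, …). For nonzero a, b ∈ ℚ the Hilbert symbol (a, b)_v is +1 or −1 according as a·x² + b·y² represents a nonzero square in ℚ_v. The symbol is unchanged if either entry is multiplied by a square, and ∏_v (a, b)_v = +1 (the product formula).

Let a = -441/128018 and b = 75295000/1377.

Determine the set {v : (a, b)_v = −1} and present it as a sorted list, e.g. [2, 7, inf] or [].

(a, b) ≡ (-2, 374) mod (ℚ^×)²; places V = {2, 3, 5, 7, 11, 17, 23, 37, ∞}.
(a,b)_7: α=2, u≡6; β=0, v≡5 (mod 7); (6|7)=-1, (5|7)=-1; sign (−1)^0·-1^0·-1^2 = +1.
(a,b)_23: α=-2, u≡15; β=0, v≡18 (mod 23); (15|23)=-1, (18|23)=+1; sign (−1)^0·-1^0·+1^-2 = +1.
(a,b)_2: α=-1, β=3; u≡7, v≡3 (mod 8); ε(u)ε(v)=1·1, αω(v)=-1·1, βω(u)=3·0; sum ≡ 0  ⇒  +1.
(a,b)_∞: sgn(-2)=−, sgn(374)=+, so +1.
(a,b)_17: α=0, u≡15; β=-1, v≡10 (mod 17); (15|17)=+1, (10|17)=-1; sign (−1)^0·+1^-1·-1^0 = +1.
(a,b)_37: α=0, u≡17; β=2, v≡30 (mod 37); (17|37)=-1, (30|37)=+1; sign (−1)^0·-1^2·+1^0 = +1.
(a,b)_11: α=-2, u≡5; β=1, v≡4 (mod 11); (5|11)=+1, (4|11)=+1; sign (−1)^0·+1^1·+1^-2 = +1.
(a,b)_3: α=2, u≡1; β=-4, v≡2 (mod 3); (1|3)=+1, (2|3)=-1; sign (−1)^0·+1^-4·-1^2 = +1.
(a,b)_5: α=0, u≡3; β=4, v≡1 (mod 5); (3|5)=-1, (1|5)=+1; sign (−1)^0·-1^4·+1^0 = +1.
Every local symbol is +1, so the conic -2·x² + 374·y² = z² has ℚ_v-points for all v and hence a ℚ-point; (a, b / ℚ) ≅ M_2(ℚ).

[]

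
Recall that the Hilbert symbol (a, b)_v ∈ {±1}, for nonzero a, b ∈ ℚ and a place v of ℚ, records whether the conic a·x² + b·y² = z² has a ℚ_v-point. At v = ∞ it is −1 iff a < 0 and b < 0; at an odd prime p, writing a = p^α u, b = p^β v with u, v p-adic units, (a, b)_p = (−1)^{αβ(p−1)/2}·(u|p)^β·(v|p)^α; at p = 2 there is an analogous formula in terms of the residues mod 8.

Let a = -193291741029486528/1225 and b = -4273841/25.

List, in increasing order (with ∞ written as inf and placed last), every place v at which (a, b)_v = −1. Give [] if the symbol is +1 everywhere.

(a, b) ≡ (-247, -209) mod (ℚ^×)²; places V = {2, 3, 5, 7, 11, 13, 19, ∞}.
(a,b)_13: α=5, u≡11; β=2, v≡4 (mod 13); (11|13)=-1, (4|13)=+1; sign (−1)^0·-1^2·+1^5 = +1.
(a,b)_3: α=4, u≡2; β=0, v≡1 (mod 3); (2|3)=-1, (1|3)=+1; sign (−1)^0·-1^0·+1^4 = +1.
(a,b)_∞: sgn(-247)=−, sgn(-209)=−, so -1.
(a,b)_7: α=-2, u≡3; β=0, v≡4 (mod 7); (3|7)=-1, (4|7)=+1; sign (−1)^0·-1^0·+1^-2 = +1.
(a,b)_11: α=4, u≡10; β=3, v≡4 (mod 11); (10|11)=-1, (4|11)=+1; sign (−1)^0·-1^3·+1^4 = -1.
(a,b)_19: α=3, u≡7; β=1, v≡13 (mod 19); (7|19)=+1, (13|19)=-1; sign (−1)^1·+1^1·-1^3 = +1.
(a,b)_5: α=-2, u≡3; β=-2, v≡4 (mod 5); (3|5)=-1, (4|5)=+1; sign (−1)^0·-1^-2·+1^-2 = +1.
(a,b)_2: α=6, β=0; u≡1, v≡7 (mod 8); ε(u)ε(v)=0·1, αω(v)=6·0, βω(u)=0·0; sum ≡ 0  ⇒  +1.
(-247, -209 / ℚ) ramifies at {11, ∞}: a division algebra.

[11, inf]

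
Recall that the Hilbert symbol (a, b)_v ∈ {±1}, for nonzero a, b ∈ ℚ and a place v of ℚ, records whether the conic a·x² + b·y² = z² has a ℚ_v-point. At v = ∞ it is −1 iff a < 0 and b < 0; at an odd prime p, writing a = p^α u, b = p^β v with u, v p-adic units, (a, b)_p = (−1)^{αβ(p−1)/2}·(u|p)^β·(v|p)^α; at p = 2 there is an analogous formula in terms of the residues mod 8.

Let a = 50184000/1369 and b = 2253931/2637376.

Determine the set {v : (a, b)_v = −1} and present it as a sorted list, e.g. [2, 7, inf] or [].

[17, 41]

Mod squares: a ≡ 3485, b ≡ 1219. Check v ∈ {∞, 2, 3, 5, 7, 17, 23, 29, 37, 41, 43, 53}.
v=37: a=37^-2·(≡12), b=37^0·(≡14) mod 37; (12|37)=+1, (14|37)=-1; (−1)^{-2·0·18}·(+1)^0·(-1)^-2 = +1.
v=17: a=17^1·(≡2), b=17^0·(≡12) mod 17; (2|17)=+1, (12|17)=-1; (−1)^{1·0·8}·(+1)^0·(-1)^1 = -1.
v=53: a=53^0·(≡24), b=53^1·(≡35) mod 53; (24|53)=+1, (35|53)=-1; (−1)^{0·1·26}·(+1)^1·(-1)^0 = +1.
v=7: a=7^0·(≡5), b=7^-2·(≡1) mod 7; (5|7)=-1, (1|7)=+1; (−1)^{0·-2·3}·(-1)^-2·(+1)^0 = +1.
v=5: a=5^3·(≡3), b=5^0·(≡1) mod 5; (3|5)=-1, (1|5)=+1; (−1)^{3·0·2}·(-1)^0·(+1)^3 = +1.
v=29: a=29^0·(≡23), b=29^-2·(≡20) mod 29; (23|29)=+1, (20|29)=+1; (−1)^{0·-2·14}·(+1)^-2·(+1)^0 = +1.
v=3: a=3^2·(≡2), b=3^0·(≡1) mod 3; (2|3)=-1, (1|3)=+1; (−1)^{2·0·1}·(-1)^0·(+1)^2 = +1.
v=2: v_2(a)=6, v_2(b)=-6; units ≡ 5, 3 (mod 8); ε·ε+αω+βω = 0·1+6·1+-6·1 ≡ 0  ⇒  (a,b)_2 = +1.
v=43: a=43^0·(≡26), b=43^2·(≡41) mod 43; (26|43)=-1, (41|43)=+1; (−1)^{0·2·21}·(-1)^2·(+1)^0 = +1.
v=∞: 3485 > 0 and 1219 > 0  ⇒  (a,b)_∞ = +1.
v=23: a=23^0·(≡2), b=23^1·(≡11) mod 23; (2|23)=+1, (11|23)=-1; (−1)^{0·1·11}·(+1)^1·(-1)^0 = +1.
v=41: a=41^1·(≡35), b=41^0·(≡12) mod 41; (35|41)=-1, (12|41)=-1; (−1)^{1·0·20}·(-1)^0·(-1)^1 = -1.
(3485, 1219 / ℚ) ramifies at {17, 41}: a division algebra.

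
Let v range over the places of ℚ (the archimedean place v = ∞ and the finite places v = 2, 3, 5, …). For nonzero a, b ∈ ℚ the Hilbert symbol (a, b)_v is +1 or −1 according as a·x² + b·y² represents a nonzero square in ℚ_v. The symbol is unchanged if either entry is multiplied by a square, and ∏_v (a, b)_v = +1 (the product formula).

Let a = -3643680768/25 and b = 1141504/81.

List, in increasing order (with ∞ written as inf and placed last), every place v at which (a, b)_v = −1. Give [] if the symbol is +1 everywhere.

Mod squares: a ≡ -1482, b ≡ 91. Check v ∈ {∞, 2, 3, 5, 7, 13, 19}.
v=∞: -1482 < 0 and 91 > 0  ⇒  (a,b)_∞ = +1.
v=19: a=19^1·(≡11), b=19^0·(≡12) mod 19; (11|19)=+1, (12|19)=-1; (−1)^{1·0·9}·(+1)^0·(-1)^1 = -1.
v=7: a=7^4·(≡1), b=7^3·(≡6) mod 7; (1|7)=+1, (6|7)=-1; (−1)^{4·3·3}·(+1)^3·(-1)^4 = +1.
v=2: v_2(a)=11, v_2(b)=8; units ≡ 3, 3 (mod 8); ε·ε+αω+βω = 1·1+11·1+8·1 ≡ 0  ⇒  (a,b)_2 = +1.
v=13: a=13^1·(≡3), b=13^1·(≡2) mod 13; (3|13)=+1, (2|13)=-1; (−1)^{1·1·6}·(+1)^1·(-1)^1 = -1.
v=3: a=3^1·(≡1), b=3^-4·(≡1) mod 3; (1|3)=+1, (1|3)=+1; (−1)^{1·-4·1}·(+1)^-4·(+1)^1 = +1.
v=5: a=5^-2·(≡2), b=5^0·(≡4) mod 5; (2|5)=-1, (4|5)=+1; (−1)^{-2·0·2}·(-1)^0·(+1)^-2 = +1.
(-1482, 91 / ℚ) ramifies at {13, 19}: a division algebra.

[13, 19]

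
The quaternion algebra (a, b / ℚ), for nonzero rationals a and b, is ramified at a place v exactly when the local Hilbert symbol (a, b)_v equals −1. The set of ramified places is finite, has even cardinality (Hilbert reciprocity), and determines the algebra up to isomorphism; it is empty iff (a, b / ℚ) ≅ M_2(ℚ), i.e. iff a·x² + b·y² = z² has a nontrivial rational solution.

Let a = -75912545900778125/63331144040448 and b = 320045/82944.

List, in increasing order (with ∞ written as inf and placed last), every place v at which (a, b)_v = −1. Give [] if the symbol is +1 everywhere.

[2, 3, 5, 17]

(a, b) ≡ (-510, 5) mod (ℚ^×)²; places V = {2, 3, 5, 7, 11, 17, 19, 23, ∞}.
(a,b)_3: α=-9, u≡1; β=-4, v≡2 (mod 3); (1|3)=+1, (2|3)=-1; sign (−1)^0·+1^-4·-1^-9 = -1.
(a,b)_7: α=2, u≡2; β=0, v≡5 (mod 7); (2|7)=+1, (5|7)=-1; sign (−1)^0·+1^0·-1^2 = +1.
(a,b)_2: α=-19, β=-10; u≡1, v≡5 (mod 8); ε(u)ε(v)=0·0, αω(v)=-19·1, βω(u)=-10·0; sum ≡ 1  ⇒  -1.
(a,b)_17: α=-1, u≡2; β=0, v≡3 (mod 17); (2|17)=+1, (3|17)=-1; sign (−1)^0·+1^0·-1^-1 = -1.
(a,b)_11: α=6, u≡8; β=2, v≡4 (mod 11); (8|11)=-1, (4|11)=+1; sign (−1)^0·-1^2·+1^6 = +1.
(a,b)_5: α=5, u≡2; β=1, v≡1 (mod 5); (2|5)=-1, (1|5)=+1; sign (−1)^0·-1^1·+1^5 = -1.
(a,b)_19: α=-2, u≡10; β=0, v≡1 (mod 19); (10|19)=-1, (1|19)=+1; sign (−1)^0·-1^0·+1^-2 = +1.
(a,b)_∞: sgn(-510)=−, sgn(5)=+, so +1.
(a,b)_23: α=4, u≡14; β=2, v≡5 (mod 23); (14|23)=-1, (5|23)=-1; sign (−1)^0·-1^2·-1^4 = +1.
Ram(-510, 5) = {2, 3, 5, 17}; no ℚ_2-point on the conic.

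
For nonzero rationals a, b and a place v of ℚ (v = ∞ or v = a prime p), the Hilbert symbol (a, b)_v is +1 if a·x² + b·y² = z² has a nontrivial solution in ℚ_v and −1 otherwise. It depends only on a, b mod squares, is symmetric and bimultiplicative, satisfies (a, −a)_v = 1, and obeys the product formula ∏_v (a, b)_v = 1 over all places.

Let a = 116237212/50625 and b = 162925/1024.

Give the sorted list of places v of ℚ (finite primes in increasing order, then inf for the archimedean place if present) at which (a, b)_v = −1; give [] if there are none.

(a, b) ≡ (247, 133) mod (ℚ^×)²; places V = {2, 3, 5, 7, 13, 19, ∞}.
(a,b)_3: α=-4, u≡1; β=0, v≡1 (mod 3); (1|3)=+1, (1|3)=+1; sign (−1)^0·+1^0·+1^-4 = +1.
(a,b)_19: α=1, u≡10; β=1, v≡16 (mod 19); (10|19)=-1, (16|19)=+1; sign (−1)^1·-1^1·+1^1 = +1.
(a,b)_2: α=2, β=-10; u≡7, v≡5 (mod 8); ε(u)ε(v)=1·0, αω(v)=2·1, βω(u)=-10·0; sum ≡ 0  ⇒  +1.
(a,b)_7: α=6, u≡1; β=3, v≡3 (mod 7); (1|7)=+1, (3|7)=-1; sign (−1)^0·+1^3·-1^6 = +1.
(a,b)_5: α=-4, u≡2; β=2, v≡3 (mod 5); (2|5)=-1, (3|5)=-1; sign (−1)^0·-1^2·-1^-4 = +1.
(a,b)_13: α=1, u≡5; β=0, v≡10 (mod 13); (5|13)=-1, (10|13)=+1; sign (−1)^0·-1^0·+1^1 = +1.
(a,b)_∞: sgn(247)=+, sgn(133)=+, so +1.
Every local symbol is +1, so the conic 247·x² + 133·y² = z² has ℚ_v-points for all v and hence a ℚ-point; (a, b / ℚ) ≅ M_2(ℚ).

[]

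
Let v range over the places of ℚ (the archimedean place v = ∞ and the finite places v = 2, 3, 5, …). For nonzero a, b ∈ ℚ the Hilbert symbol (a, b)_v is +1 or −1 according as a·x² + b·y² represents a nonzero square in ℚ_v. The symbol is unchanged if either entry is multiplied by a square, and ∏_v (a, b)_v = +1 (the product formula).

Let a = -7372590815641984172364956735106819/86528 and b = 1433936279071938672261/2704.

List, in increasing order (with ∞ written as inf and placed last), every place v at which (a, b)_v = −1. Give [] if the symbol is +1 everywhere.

Mod squares: a ≡ -765142, b ≡ 12341. Check v ∈ {∞, 2, 3, 7, 11, 13, 31, 41, 43}.
v=11: a=11^4·(≡7), b=11^2·(≡10) mod 11; (7|11)=-1, (10|11)=-1; (−1)^{4·2·5}·(-1)^2·(-1)^4 = +1.
v=2: v_2(a)=-9, v_2(b)=-4; units ≡ 5, 5 (mod 8); ε·ε+αω+βω = 0·0+-9·1+-4·1 ≡ 1  ⇒  (a,b)_2 = -1.
v=41: a=41^5·(≡3), b=41^3·(≡28) mod 41; (3|41)=-1, (28|41)=-1; (−1)^{5·3·20}·(-1)^3·(-1)^5 = +1.
v=3: a=3^10·(≡2), b=3^8·(≡2) mod 3; (2|3)=-1, (2|3)=-1; (−1)^{10·8·1}·(-1)^8·(-1)^10 = +1.
v=43: a=43^5·(≡5), b=43^3·(≡27) mod 43; (5|43)=-1, (27|43)=-1; (−1)^{5·3·21}·(-1)^3·(-1)^5 = -1.
v=∞: -765142 < 0 and 12341 > 0  ⇒  (a,b)_∞ = +1.
v=31: a=31^3·(≡19), b=31^2·(≡21) mod 31; (19|31)=+1, (21|31)=-1; (−1)^{3·2·15}·(+1)^2·(-1)^3 = -1.
v=7: a=7^5·(≡5), b=7^3·(≡3) mod 7; (5|7)=-1, (3|7)=-1; (−1)^{5·3·3}·(-1)^3·(-1)^5 = -1.
v=13: a=13^-2·(≡12), b=13^-2·(≡12) mod 13; (12|13)=+1, (12|13)=+1; (−1)^{-2·-2·6}·(+1)^-2·(+1)^-2 = +1.
Ram(-765142, 12341) = {2, 7, 31, 43}; no ℚ_2-point on the conic.

[2, 7, 31, 43]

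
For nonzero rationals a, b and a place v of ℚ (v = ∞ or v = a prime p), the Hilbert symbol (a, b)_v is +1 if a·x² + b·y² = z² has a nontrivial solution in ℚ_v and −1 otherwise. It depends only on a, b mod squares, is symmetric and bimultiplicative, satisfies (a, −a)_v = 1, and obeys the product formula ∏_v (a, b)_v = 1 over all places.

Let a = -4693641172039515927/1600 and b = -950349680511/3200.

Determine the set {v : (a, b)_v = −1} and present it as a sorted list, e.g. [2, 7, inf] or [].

Mod squares: a ≡ -3927, b ≡ -462. Check v ∈ {∞, 2, 3, 5, 7, 11, 17}.
v=5: a=5^-2·(≡2), b=5^-2·(≡3) mod 5; (2|5)=-1, (3|5)=-1; (−1)^{-2·-2·2}·(-1)^-2·(-1)^-2 = +1.
v=11: a=11^5·(≡8), b=11^3·(≡10) mod 11; (8|11)=-1, (10|11)=-1; (−1)^{5·3·5}·(-1)^3·(-1)^5 = -1.
v=2: v_2(a)=-6, v_2(b)=-7; units ≡ 1, 1 (mod 8); ε·ε+αω+βω = 0·0+-6·0+-7·0 ≡ 0  ⇒  (a,b)_2 = +1.
v=∞: -3927 < 0 and -462 < 0  ⇒  (a,b)_∞ = -1.
v=17: a=17^3·(≡11), b=17^2·(≡6) mod 17; (11|17)=-1, (6|17)=-1; (−1)^{3·2·8}·(-1)^2·(-1)^3 = -1.
v=3: a=3^1·(≡2), b=3^1·(≡2) mod 3; (2|3)=-1, (2|3)=-1; (−1)^{1·1·1}·(-1)^1·(-1)^1 = -1.
v=7: a=7^11·(≡5), b=7^7·(≡1) mod 7; (5|7)=-1, (1|7)=+1; (−1)^{11·7·3}·(-1)^7·(+1)^11 = +1.
(-3927, -462 / ℚ) ramifies at {3, 11, 17, ∞}: a division algebra.

[3, 11, 17, inf]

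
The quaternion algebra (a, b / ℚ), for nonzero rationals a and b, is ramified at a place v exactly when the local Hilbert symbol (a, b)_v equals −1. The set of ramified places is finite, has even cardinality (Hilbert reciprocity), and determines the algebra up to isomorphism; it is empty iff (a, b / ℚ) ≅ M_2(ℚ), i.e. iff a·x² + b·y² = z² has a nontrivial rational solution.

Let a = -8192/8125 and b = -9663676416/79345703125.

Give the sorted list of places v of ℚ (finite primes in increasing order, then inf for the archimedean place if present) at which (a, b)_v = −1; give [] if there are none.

(a, b) ≡ (-26, -13) mod (ℚ^×)²; places V = {2, 3, 5, 13, ∞}.
(a,b)_3: α=0, u≡1; β=2, v≡2 (mod 3); (1|3)=+1, (2|3)=-1; sign (−1)^0·+1^2·-1^0 = +1.
(a,b)_2: α=13, β=30; u≡3, v≡3 (mod 8); ε(u)ε(v)=1·1, αω(v)=13·1, βω(u)=30·1; sum ≡ 0  ⇒  +1.
(a,b)_∞: sgn(-26)=−, sgn(-13)=−, so -1.
(a,b)_5: α=-4, u≡1; β=-14, v≡3 (mod 5); (1|5)=+1, (3|5)=-1; sign (−1)^0·+1^-14·-1^-4 = +1.
(a,b)_13: α=-1, u≡11; β=-1, v≡4 (mod 13); (11|13)=-1, (4|13)=+1; sign (−1)^0·-1^-1·+1^-1 = -1.
Ram(-26, -13) = {13, ∞}; no ℚ_13-point on the conic.

[13, inf]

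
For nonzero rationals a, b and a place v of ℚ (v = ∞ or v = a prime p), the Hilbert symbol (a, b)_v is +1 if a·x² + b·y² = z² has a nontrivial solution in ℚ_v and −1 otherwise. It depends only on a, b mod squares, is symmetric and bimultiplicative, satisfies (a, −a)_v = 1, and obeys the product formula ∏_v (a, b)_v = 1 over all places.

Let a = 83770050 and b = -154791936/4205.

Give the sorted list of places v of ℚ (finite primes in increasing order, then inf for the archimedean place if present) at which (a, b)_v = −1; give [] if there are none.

Mod squares: a ≡ 9282, b ≡ -20995. Check v ∈ {∞, 2, 3, 5, 7, 13, 17, 19, 29}.
v=7: a=7^1·(≡6), b=7^0·(≡6) mod 7; (6|7)=-1, (6|7)=-1; (−1)^{1·0·3}·(-1)^0·(-1)^1 = -1.
v=19: a=19^2·(≡3), b=19^1·(≡11) mod 19; (3|19)=-1, (11|19)=+1; (−1)^{2·1·9}·(-1)^1·(+1)^2 = -1.
v=3: a=3^1·(≡1), b=3^2·(≡2) mod 3; (1|3)=+1, (2|3)=-1; (−1)^{1·2·1}·(+1)^2·(-1)^1 = -1.
v=29: a=29^0·(≡12), b=29^-2·(≡6) mod 29; (12|29)=-1, (6|29)=+1; (−1)^{0·-2·14}·(-1)^-2·(+1)^0 = +1.
v=5: a=5^2·(≡2), b=5^-1·(≡4) mod 5; (2|5)=-1, (4|5)=+1; (−1)^{2·-1·2}·(-1)^-1·(+1)^2 = -1.
v=13: a=13^1·(≡10), b=13^1·(≡3) mod 13; (10|13)=+1, (3|13)=+1; (−1)^{1·1·6}·(+1)^1·(+1)^1 = +1.
v=2: v_2(a)=1, v_2(b)=12; units ≡ 1, 5 (mod 8); ε·ε+αω+βω = 0·0+1·1+12·0 ≡ 1  ⇒  (a,b)_2 = -1.
v=∞: 9282 > 0 and -20995 < 0  ⇒  (a,b)_∞ = +1.
v=17: a=17^1·(≡13), b=17^1·(≡5) mod 17; (13|17)=+1, (5|17)=-1; (−1)^{1·1·8}·(+1)^1·(-1)^1 = -1.
|Ram(9282, -20995)| = 6, even; anisotropic at {2, 3, 5, 7, 17, 19}.

[2, 3, 5, 7, 17, 19]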